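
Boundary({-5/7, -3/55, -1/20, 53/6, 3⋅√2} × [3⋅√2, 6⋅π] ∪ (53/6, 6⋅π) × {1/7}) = ([53/6, 6⋅π] × {1/7}) ∪ ({-5/7, -3/55, -1/20, 53/6, 3⋅√2} × [3⋅√2, 6⋅π])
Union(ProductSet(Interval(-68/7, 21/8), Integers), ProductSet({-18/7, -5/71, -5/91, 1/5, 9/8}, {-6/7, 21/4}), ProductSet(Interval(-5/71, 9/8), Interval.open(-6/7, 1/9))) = Union(ProductSet({-18/7, -5/71, -5/91, 1/5, 9/8}, {-6/7, 21/4}), ProductSet(Interval(-68/7, 21/8), Integers), ProductSet(Interval(-5/71, 9/8), Interval.open(-6/7, 1/9)))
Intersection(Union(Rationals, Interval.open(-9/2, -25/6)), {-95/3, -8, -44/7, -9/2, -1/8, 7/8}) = {-95/3, -8, -44/7, -9/2, -1/8, 7/8}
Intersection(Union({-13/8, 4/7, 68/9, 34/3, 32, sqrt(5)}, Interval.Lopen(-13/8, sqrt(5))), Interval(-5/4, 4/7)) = Interval(-5/4, 4/7)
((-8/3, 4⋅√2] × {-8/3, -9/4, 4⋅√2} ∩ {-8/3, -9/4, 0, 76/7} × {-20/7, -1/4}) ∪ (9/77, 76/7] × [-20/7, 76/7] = (9/77, 76/7] × [-20/7, 76/7]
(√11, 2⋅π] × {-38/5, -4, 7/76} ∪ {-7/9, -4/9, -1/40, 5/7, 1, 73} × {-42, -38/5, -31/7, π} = ({-7/9, -4/9, -1/40, 5/7, 1, 73} × {-42, -38/5, -31/7, π}) ∪ ((√11, 2⋅π] × {-38/5, -4, 7/76})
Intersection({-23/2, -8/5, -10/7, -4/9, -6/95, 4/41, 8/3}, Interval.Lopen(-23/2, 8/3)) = {-8/5, -10/7, -4/9, -6/95, 4/41, 8/3}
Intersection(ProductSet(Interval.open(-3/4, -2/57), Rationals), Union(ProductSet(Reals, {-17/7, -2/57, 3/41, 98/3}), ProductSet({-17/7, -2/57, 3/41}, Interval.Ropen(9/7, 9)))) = ProductSet(Interval.open(-3/4, -2/57), {-17/7, -2/57, 3/41, 98/3})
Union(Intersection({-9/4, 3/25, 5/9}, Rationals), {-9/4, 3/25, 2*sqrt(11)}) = {-9/4, 3/25, 5/9, 2*sqrt(11)}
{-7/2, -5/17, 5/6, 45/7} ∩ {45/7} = {45/7}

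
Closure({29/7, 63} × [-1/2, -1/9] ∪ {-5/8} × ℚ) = ({-5/8} × ℝ) ∪ ({29/7, 63} × [-1/2, -1/9])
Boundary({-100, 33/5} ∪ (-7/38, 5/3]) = {-100, -7/38, 5/3, 33/5}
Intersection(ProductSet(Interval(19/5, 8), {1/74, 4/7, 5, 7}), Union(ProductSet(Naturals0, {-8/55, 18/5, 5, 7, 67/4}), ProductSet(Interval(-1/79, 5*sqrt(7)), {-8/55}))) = ProductSet(Range(4, 9, 1), {5, 7})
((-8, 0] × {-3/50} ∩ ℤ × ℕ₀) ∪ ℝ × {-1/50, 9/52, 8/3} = ℝ × {-1/50, 9/52, 8/3}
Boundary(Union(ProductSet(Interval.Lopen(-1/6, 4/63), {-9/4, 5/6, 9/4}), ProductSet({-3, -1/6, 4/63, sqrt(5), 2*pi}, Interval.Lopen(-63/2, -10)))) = Union(ProductSet({-3, -1/6, 4/63, sqrt(5), 2*pi}, Interval(-63/2, -10)), ProductSet(Interval(-1/6, 4/63), {-9/4, 5/6, 9/4}))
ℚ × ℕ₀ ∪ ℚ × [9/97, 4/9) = ℚ × (ℕ₀ ∪ [9/97, 4/9))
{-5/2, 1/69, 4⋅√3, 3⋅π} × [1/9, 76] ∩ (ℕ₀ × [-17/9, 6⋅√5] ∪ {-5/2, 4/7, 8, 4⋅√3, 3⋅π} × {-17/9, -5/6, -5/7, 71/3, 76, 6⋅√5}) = {-5/2, 4⋅√3, 3⋅π} × {71/3, 76, 6⋅√5}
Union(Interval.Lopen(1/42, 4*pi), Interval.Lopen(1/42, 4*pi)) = Interval.Lopen(1/42, 4*pi)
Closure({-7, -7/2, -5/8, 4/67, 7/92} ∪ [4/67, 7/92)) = {-7, -7/2, -5/8} ∪ [4/67, 7/92]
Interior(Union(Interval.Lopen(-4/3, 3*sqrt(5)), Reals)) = Interval(-oo, oo)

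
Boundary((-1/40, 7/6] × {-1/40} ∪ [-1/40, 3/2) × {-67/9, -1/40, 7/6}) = [-1/40, 3/2] × {-67/9, -1/40, 7/6}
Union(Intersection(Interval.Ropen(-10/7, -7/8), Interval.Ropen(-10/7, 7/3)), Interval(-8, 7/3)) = Interval(-8, 7/3)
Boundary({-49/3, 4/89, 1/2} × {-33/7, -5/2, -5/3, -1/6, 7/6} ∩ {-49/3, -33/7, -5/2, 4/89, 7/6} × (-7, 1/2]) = {-49/3, 4/89} × {-33/7, -5/2, -5/3, -1/6}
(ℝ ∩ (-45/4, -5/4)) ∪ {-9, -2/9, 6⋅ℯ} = (-45/4, -5/4) ∪ {-2/9, 6⋅ℯ}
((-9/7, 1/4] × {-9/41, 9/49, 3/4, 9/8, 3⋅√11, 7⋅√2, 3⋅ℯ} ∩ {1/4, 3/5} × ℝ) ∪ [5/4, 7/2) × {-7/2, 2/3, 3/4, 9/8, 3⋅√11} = ([5/4, 7/2) × {-7/2, 2/3, 3/4, 9/8, 3⋅√11}) ∪ ({1/4} × {-9/41, 9/49, 3/4, 9/8, 3⋅√11, 7⋅√2, 3⋅ℯ})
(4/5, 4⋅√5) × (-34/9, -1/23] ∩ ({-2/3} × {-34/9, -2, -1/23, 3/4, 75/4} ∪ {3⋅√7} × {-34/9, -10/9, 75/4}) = {3⋅√7} × {-10/9}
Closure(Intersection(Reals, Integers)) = Integers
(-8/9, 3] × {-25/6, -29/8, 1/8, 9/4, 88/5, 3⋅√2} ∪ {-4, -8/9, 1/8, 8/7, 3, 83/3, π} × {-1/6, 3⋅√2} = ({-4, -8/9, 1/8, 8/7, 3, 83/3, π} × {-1/6, 3⋅√2}) ∪ ((-8/9, 3] × {-25/6, -29/8, 1/8, 9/4, 88/5, 3⋅√2})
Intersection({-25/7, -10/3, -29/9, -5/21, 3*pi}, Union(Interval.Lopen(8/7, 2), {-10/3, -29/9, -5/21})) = {-10/3, -29/9, -5/21}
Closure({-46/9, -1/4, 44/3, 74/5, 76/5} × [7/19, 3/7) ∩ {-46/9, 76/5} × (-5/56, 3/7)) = {-46/9, 76/5} × [7/19, 3/7]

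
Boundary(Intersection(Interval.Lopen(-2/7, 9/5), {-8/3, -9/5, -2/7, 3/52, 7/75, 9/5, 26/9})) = {3/52, 7/75, 9/5}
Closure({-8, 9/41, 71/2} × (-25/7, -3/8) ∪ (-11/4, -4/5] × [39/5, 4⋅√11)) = ({-8, 9/41, 71/2} × [-25/7, -3/8]) ∪ ({-11/4, -4/5} × [39/5, 4⋅√11]) ∪ ([-11/4, -4/5] × {39/5, 4⋅√11}) ∪ ((-11/4, -4/5] × [39/5, 4⋅√11))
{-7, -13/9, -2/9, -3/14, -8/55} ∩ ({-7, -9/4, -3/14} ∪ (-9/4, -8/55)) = {-7, -13/9, -2/9, -3/14}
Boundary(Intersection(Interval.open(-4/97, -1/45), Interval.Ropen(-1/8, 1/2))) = {-4/97, -1/45}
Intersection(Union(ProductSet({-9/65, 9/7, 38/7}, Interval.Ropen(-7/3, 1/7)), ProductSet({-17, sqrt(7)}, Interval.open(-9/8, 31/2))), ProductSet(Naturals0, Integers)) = EmptySet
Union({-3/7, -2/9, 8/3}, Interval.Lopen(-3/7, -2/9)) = Union({8/3}, Interval(-3/7, -2/9))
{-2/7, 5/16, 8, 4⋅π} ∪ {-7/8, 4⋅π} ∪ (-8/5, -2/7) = (-8/5, -2/7] ∪ {5/16, 8, 4⋅π}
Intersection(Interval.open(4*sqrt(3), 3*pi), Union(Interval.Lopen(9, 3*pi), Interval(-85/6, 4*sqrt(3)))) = Interval.open(9, 3*pi)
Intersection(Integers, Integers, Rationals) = Integers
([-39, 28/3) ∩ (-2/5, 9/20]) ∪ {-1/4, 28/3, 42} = (-2/5, 9/20] ∪ {28/3, 42}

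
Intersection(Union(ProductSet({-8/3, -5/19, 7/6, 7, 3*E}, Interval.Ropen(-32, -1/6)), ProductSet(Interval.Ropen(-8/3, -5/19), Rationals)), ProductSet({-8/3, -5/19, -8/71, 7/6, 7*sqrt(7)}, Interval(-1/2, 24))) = Union(ProductSet({-8/3}, Intersection(Interval(-1/2, 24), Rationals)), ProductSet({-8/3, -5/19, 7/6}, Interval.Ropen(-1/2, -1/6)))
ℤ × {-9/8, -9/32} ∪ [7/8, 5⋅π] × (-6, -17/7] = (ℤ × {-9/8, -9/32}) ∪ ([7/8, 5⋅π] × (-6, -17/7])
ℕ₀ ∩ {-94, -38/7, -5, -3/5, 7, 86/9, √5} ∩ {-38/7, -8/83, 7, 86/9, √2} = {7}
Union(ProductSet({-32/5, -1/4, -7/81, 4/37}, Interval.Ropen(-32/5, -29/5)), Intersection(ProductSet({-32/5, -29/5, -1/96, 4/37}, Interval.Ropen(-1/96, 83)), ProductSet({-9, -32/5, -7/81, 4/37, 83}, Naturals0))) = Union(ProductSet({-32/5, 4/37}, Range(0, 83, 1)), ProductSet({-32/5, -1/4, -7/81, 4/37}, Interval.Ropen(-32/5, -29/5)))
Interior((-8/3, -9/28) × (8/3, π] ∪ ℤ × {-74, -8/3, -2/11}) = (-8/3, -9/28) × (8/3, π)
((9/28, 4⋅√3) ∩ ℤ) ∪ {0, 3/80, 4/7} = {0, 3/80, 4/7} ∪ {1, 2, …, 6}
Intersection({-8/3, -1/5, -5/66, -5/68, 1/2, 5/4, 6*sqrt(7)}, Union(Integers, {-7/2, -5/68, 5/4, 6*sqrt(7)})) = {-5/68, 5/4, 6*sqrt(7)}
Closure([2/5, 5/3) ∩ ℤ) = {1}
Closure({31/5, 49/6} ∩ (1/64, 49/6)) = {31/5}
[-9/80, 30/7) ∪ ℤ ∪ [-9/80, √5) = ℤ ∪ [-9/80, 30/7)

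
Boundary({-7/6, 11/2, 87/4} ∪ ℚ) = ℝ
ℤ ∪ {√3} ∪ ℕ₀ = ℤ ∪ {√3}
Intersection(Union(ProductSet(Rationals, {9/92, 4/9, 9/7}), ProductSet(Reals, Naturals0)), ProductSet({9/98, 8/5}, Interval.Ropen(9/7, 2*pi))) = ProductSet({9/98, 8/5}, Union({9/7}, Range(2, 7, 1)))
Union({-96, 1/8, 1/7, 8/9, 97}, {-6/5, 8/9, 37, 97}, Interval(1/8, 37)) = Union({-96, -6/5, 97}, Interval(1/8, 37))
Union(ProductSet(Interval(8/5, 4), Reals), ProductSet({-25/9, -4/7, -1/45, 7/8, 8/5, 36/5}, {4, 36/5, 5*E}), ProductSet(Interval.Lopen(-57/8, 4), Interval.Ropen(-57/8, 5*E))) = Union(ProductSet({-25/9, -4/7, -1/45, 7/8, 8/5, 36/5}, {4, 36/5, 5*E}), ProductSet(Interval.Lopen(-57/8, 4), Interval.Ropen(-57/8, 5*E)), ProductSet(Interval(8/5, 4), Reals))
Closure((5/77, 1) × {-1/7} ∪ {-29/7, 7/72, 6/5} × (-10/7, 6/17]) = ([5/77, 1] × {-1/7}) ∪ ({-29/7, 7/72, 6/5} × [-10/7, 6/17])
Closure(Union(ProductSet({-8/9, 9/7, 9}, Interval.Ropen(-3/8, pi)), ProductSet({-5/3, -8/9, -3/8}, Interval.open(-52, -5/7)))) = Union(ProductSet({-5/3, -8/9, -3/8}, Interval(-52, -5/7)), ProductSet({-8/9, 9/7, 9}, Interval(-3/8, pi)))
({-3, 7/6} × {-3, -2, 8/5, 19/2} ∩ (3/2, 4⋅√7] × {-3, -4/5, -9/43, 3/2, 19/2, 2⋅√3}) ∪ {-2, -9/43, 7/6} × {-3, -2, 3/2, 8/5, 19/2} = {-2, -9/43, 7/6} × {-3, -2, 3/2, 8/5, 19/2}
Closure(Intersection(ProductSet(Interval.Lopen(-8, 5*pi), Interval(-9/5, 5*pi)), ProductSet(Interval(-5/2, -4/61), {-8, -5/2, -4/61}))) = ProductSet(Interval(-5/2, -4/61), {-4/61})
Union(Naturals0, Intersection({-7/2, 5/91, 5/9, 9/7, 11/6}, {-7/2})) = Union({-7/2}, Naturals0)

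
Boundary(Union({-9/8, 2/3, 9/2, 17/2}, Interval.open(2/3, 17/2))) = {-9/8, 2/3, 17/2}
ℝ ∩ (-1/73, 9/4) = (-1/73, 9/4)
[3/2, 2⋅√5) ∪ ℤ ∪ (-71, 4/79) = ℤ ∪ [-71, 4/79) ∪ [3/2, 2⋅√5)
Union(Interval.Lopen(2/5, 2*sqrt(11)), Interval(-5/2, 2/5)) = Interval(-5/2, 2*sqrt(11))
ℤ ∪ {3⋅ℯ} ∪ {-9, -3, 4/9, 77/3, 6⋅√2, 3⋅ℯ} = ℤ ∪ {4/9, 77/3, 6⋅√2, 3⋅ℯ}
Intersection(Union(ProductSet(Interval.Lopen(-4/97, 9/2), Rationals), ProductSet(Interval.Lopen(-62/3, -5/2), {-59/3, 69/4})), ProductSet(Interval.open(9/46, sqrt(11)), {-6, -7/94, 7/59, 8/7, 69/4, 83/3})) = ProductSet(Interval.open(9/46, sqrt(11)), {-6, -7/94, 7/59, 8/7, 69/4, 83/3})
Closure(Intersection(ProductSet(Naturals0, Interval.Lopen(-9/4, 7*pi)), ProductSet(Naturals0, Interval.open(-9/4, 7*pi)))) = ProductSet(Naturals0, Interval(-9/4, 7*pi))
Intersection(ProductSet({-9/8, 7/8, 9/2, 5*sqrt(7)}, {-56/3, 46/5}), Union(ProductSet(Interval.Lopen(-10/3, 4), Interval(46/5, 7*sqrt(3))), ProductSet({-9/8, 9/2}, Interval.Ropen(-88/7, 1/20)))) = ProductSet({-9/8, 7/8}, {46/5})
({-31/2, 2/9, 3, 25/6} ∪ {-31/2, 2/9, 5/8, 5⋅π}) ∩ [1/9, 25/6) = {2/9, 5/8, 3}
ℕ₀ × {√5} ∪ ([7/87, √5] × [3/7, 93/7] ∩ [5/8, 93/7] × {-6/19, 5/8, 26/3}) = (ℕ₀ × {√5}) ∪ ([5/8, √5] × {5/8, 26/3})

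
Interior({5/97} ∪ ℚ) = ∅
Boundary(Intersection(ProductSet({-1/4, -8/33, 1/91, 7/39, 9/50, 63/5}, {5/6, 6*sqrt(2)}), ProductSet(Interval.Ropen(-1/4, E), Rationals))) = ProductSet({-1/4, -8/33, 1/91, 7/39, 9/50}, {5/6})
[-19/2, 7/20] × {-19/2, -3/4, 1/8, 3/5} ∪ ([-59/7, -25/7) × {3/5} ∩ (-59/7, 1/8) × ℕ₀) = [-19/2, 7/20] × {-19/2, -3/4, 1/8, 3/5}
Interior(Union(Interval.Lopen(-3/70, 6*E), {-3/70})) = Interval.open(-3/70, 6*E)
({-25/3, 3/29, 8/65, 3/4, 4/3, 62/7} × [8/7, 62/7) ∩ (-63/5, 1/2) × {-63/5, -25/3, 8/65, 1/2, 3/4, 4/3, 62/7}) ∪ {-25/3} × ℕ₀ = ({-25/3} × ℕ₀) ∪ ({-25/3, 3/29, 8/65} × {4/3})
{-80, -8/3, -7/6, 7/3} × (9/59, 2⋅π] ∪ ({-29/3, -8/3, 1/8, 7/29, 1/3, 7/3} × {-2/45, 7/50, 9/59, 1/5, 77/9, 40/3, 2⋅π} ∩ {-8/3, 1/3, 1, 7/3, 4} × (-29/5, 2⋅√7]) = ({-8/3, 1/3, 7/3} × {-2/45, 7/50, 9/59, 1/5}) ∪ ({-80, -8/3, -7/6, 7/3} × (9/59, 2⋅π])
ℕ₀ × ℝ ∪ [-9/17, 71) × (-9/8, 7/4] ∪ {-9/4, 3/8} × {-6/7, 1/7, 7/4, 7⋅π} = (ℕ₀ × ℝ) ∪ ({-9/4, 3/8} × {-6/7, 1/7, 7/4, 7⋅π}) ∪ ([-9/17, 71) × (-9/8, 7/4])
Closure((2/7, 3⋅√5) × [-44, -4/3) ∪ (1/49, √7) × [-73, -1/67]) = ([1/49, √7] × {-73, -1/67}) ∪ ({3⋅√5} × [-44, -4/3]) ∪ ([1/49, √7) × [-73, -1/67]) ∪ ((2/7, 3⋅√5) × [-44, -4/3)) ∪ ([√7, 3⋅√5] × {-44, -4/3}) ∪ ({1/49, √7} × ([-73, -44] ∪ [-4/3, -1/67]))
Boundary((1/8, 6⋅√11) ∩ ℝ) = {1/8, 6⋅√11}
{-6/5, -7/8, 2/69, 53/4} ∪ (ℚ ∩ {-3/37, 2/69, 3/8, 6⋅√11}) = {-6/5, -7/8, -3/37, 2/69, 3/8, 53/4}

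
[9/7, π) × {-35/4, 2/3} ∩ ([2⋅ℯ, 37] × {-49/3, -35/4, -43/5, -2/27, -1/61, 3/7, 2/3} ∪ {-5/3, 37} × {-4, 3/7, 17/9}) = ∅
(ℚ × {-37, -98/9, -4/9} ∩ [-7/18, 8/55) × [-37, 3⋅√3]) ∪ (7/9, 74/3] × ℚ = ((7/9, 74/3] × ℚ) ∪ ((ℚ ∩ [-7/18, 8/55)) × {-37, -98/9, -4/9})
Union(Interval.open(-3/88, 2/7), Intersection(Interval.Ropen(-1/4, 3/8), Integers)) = Union(Interval.open(-3/88, 2/7), Range(0, 1, 1))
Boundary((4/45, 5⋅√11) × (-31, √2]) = ({4/45, 5⋅√11} × [-31, √2]) ∪ ([4/45, 5⋅√11] × {-31, √2})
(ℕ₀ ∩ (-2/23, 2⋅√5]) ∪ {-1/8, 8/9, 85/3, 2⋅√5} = {-1/8, 8/9, 85/3, 2⋅√5} ∪ {0, 1, …, 4}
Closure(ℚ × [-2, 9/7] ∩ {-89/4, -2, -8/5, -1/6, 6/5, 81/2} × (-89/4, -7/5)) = {-89/4, -2, -8/5, -1/6, 6/5, 81/2} × [-2, -7/5]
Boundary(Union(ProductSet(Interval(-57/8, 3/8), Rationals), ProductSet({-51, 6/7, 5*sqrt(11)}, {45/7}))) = Union(ProductSet({-51, 6/7, 5*sqrt(11)}, {45/7}), ProductSet(Interval(-57/8, 3/8), Reals))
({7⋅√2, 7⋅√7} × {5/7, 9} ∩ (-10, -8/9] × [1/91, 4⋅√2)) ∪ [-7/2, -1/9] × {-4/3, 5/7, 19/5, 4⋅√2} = [-7/2, -1/9] × {-4/3, 5/7, 19/5, 4⋅√2}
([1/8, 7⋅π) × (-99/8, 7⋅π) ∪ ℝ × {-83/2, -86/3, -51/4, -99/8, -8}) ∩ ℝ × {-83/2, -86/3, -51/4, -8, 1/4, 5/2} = (ℝ × {-83/2, -86/3, -51/4, -8}) ∪ ([1/8, 7⋅π) × {-8, 1/4, 5/2})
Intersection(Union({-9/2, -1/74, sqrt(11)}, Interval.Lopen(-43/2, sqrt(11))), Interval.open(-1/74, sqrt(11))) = Interval.open(-1/74, sqrt(11))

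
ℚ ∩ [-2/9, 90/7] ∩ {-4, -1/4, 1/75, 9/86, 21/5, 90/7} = {1/75, 9/86, 21/5, 90/7}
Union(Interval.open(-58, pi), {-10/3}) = Interval.open(-58, pi)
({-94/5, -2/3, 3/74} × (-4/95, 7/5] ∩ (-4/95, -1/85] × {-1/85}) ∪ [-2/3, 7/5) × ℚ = [-2/3, 7/5) × ℚ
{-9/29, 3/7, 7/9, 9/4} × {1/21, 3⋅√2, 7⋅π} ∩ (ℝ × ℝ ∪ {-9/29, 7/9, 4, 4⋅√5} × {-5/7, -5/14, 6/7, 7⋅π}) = {-9/29, 3/7, 7/9, 9/4} × {1/21, 3⋅√2, 7⋅π}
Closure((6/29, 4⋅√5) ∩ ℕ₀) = {1, 2, …, 8}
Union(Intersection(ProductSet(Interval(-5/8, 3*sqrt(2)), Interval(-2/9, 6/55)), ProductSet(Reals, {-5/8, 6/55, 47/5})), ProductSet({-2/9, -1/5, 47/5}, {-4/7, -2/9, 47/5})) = Union(ProductSet({-2/9, -1/5, 47/5}, {-4/7, -2/9, 47/5}), ProductSet(Interval(-5/8, 3*sqrt(2)), {6/55}))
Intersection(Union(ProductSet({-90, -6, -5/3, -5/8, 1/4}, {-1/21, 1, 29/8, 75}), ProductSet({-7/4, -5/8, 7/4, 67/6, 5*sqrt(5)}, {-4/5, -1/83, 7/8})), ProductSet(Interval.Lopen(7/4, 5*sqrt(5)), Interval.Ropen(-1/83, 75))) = ProductSet({67/6, 5*sqrt(5)}, {-1/83, 7/8})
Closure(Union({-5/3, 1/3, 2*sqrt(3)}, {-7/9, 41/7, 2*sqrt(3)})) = {-5/3, -7/9, 1/3, 41/7, 2*sqrt(3)}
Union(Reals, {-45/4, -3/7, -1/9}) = Reals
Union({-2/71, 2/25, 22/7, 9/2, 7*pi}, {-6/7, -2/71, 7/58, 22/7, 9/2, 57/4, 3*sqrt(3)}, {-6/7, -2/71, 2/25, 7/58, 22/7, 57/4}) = {-6/7, -2/71, 2/25, 7/58, 22/7, 9/2, 57/4, 3*sqrt(3), 7*pi}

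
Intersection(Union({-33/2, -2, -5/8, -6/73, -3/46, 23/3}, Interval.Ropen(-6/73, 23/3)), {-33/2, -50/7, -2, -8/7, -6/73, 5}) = {-33/2, -2, -6/73, 5}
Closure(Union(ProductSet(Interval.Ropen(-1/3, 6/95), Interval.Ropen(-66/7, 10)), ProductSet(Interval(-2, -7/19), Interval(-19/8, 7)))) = Union(ProductSet({-1/3, 6/95}, Interval(-66/7, 10)), ProductSet(Interval(-2, -7/19), Interval(-19/8, 7)), ProductSet(Interval(-1/3, 6/95), {-66/7, 10}), ProductSet(Interval.Ropen(-1/3, 6/95), Interval.Ropen(-66/7, 10)))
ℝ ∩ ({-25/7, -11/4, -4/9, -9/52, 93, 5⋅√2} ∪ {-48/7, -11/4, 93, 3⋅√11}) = {-48/7, -25/7, -11/4, -4/9, -9/52, 93, 3⋅√11, 5⋅√2}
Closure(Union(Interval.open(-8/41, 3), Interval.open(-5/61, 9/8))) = Interval(-8/41, 3)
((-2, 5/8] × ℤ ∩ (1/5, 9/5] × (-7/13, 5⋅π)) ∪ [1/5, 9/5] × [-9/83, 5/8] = ((1/5, 5/8] × {0, 1, …, 15}) ∪ ([1/5, 9/5] × [-9/83, 5/8])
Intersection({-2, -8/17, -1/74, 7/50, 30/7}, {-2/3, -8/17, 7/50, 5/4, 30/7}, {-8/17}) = {-8/17}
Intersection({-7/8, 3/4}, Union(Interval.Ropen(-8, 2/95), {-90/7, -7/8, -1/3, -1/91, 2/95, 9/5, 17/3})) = {-7/8}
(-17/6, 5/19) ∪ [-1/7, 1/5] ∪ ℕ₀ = (-17/6, 5/19) ∪ ℕ₀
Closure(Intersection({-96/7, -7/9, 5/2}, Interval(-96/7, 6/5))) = {-96/7, -7/9}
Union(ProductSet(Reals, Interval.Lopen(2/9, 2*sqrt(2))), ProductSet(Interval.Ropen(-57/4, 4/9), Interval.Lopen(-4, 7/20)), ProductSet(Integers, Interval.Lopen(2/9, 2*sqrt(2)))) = Union(ProductSet(Interval.Ropen(-57/4, 4/9), Interval.Lopen(-4, 7/20)), ProductSet(Reals, Interval.Lopen(2/9, 2*sqrt(2))))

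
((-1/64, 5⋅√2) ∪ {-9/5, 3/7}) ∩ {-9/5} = {-9/5}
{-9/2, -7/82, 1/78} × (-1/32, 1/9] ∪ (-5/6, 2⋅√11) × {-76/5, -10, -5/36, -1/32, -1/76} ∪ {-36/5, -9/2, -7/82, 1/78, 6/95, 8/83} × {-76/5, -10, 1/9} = ({-9/2, -7/82, 1/78} × (-1/32, 1/9]) ∪ ({-36/5, -9/2, -7/82, 1/78, 6/95, 8/83} × {-76/5, -10, 1/9}) ∪ ((-5/6, 2⋅√11) × {-76/5, -10, -5/36, -1/32, -1/76})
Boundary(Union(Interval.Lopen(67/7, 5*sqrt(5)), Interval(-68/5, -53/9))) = {-68/5, -53/9, 67/7, 5*sqrt(5)}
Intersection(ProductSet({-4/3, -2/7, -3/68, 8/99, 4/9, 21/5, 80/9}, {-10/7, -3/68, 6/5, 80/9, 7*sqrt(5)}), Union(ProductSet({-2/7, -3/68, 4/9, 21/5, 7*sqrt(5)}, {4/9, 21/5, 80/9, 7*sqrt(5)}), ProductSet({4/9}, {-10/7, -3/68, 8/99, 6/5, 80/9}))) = Union(ProductSet({4/9}, {-10/7, -3/68, 6/5, 80/9}), ProductSet({-2/7, -3/68, 4/9, 21/5}, {80/9, 7*sqrt(5)}))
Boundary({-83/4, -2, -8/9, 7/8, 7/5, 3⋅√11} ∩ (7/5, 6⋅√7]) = {3⋅√11}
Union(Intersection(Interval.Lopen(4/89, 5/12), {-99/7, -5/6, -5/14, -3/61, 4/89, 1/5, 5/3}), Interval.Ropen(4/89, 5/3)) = Interval.Ropen(4/89, 5/3)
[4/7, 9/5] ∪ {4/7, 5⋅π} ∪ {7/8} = [4/7, 9/5] ∪ {5⋅π}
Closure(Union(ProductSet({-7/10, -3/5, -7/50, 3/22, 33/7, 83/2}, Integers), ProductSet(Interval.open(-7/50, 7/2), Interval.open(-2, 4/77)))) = Union(ProductSet({-7/50, 7/2}, Interval(-2, 4/77)), ProductSet({-7/10, -3/5, -7/50, 3/22, 33/7, 83/2}, Integers), ProductSet(Interval(-7/50, 7/2), {-2, 4/77}), ProductSet(Interval.open(-7/50, 7/2), Interval.open(-2, 4/77)))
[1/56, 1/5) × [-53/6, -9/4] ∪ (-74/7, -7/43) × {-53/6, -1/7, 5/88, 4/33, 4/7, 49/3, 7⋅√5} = ([1/56, 1/5) × [-53/6, -9/4]) ∪ ((-74/7, -7/43) × {-53/6, -1/7, 5/88, 4/33, 4/7, 49/3, 7⋅√5})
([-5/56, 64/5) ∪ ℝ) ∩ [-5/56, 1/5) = [-5/56, 1/5)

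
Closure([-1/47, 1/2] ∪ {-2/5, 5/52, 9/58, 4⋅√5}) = {-2/5, 4⋅√5} ∪ [-1/47, 1/2]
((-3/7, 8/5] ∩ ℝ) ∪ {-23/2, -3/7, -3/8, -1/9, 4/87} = {-23/2} ∪ [-3/7, 8/5]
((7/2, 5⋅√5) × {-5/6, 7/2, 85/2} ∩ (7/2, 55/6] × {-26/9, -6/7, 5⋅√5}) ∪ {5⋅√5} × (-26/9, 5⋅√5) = {5⋅√5} × (-26/9, 5⋅√5)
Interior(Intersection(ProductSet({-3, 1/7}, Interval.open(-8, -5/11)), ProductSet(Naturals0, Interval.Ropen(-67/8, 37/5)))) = EmptySet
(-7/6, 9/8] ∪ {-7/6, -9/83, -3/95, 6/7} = [-7/6, 9/8]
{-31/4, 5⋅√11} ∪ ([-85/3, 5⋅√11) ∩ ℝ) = [-85/3, 5⋅√11]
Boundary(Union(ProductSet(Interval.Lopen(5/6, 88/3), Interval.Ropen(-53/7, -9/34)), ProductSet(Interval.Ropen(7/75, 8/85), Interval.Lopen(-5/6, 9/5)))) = Union(ProductSet({7/75, 8/85}, Interval(-5/6, 9/5)), ProductSet({5/6, 88/3}, Interval(-53/7, -9/34)), ProductSet(Interval(7/75, 8/85), {-5/6, 9/5}), ProductSet(Interval(5/6, 88/3), {-53/7, -9/34}))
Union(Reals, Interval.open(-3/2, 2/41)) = Interval(-oo, oo)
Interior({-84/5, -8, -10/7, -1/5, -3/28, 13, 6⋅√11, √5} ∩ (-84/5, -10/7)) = ∅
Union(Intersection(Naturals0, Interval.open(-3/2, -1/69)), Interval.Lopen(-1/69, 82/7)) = Interval.Lopen(-1/69, 82/7)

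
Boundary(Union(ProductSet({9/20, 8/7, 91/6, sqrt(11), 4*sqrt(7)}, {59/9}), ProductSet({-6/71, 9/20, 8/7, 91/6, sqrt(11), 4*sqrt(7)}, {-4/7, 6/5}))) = Union(ProductSet({9/20, 8/7, 91/6, sqrt(11), 4*sqrt(7)}, {59/9}), ProductSet({-6/71, 9/20, 8/7, 91/6, sqrt(11), 4*sqrt(7)}, {-4/7, 6/5}))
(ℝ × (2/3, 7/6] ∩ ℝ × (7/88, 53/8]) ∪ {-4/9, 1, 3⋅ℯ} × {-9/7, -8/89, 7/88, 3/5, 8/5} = (ℝ × (2/3, 7/6]) ∪ ({-4/9, 1, 3⋅ℯ} × {-9/7, -8/89, 7/88, 3/5, 8/5})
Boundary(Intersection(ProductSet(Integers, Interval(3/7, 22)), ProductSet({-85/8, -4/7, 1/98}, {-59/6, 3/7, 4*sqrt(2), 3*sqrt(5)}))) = EmptySet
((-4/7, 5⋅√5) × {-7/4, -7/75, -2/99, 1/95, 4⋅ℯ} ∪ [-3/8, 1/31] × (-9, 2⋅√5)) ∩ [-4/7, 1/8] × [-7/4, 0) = ((-4/7, 1/8] × {-7/4, -7/75, -2/99}) ∪ ([-3/8, 1/31] × [-7/4, 0))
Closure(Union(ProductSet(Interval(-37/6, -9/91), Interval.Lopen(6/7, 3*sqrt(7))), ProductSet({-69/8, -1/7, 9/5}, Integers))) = Union(ProductSet({-69/8, -1/7, 9/5}, Integers), ProductSet(Interval(-37/6, -9/91), Interval(6/7, 3*sqrt(7))))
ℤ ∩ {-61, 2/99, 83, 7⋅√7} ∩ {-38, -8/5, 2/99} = ∅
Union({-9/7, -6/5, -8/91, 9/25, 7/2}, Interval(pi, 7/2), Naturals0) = Union({-9/7, -6/5, -8/91, 9/25}, Interval(pi, 7/2), Naturals0)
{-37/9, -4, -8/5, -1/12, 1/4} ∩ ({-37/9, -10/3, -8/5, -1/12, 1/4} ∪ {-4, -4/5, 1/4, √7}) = {-37/9, -4, -8/5, -1/12, 1/4}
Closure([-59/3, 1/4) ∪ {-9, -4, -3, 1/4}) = [-59/3, 1/4]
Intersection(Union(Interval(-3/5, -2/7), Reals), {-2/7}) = {-2/7}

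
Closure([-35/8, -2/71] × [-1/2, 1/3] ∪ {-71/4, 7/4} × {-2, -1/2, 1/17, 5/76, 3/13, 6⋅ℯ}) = ([-35/8, -2/71] × [-1/2, 1/3]) ∪ ({-71/4, 7/4} × {-2, -1/2, 1/17, 5/76, 3/13, 6⋅ℯ})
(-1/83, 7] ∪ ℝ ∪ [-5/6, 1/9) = (-∞, ∞)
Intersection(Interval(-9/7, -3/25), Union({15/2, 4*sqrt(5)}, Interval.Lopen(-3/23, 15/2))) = Interval.Lopen(-3/23, -3/25)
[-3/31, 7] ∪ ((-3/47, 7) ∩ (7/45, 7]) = [-3/31, 7]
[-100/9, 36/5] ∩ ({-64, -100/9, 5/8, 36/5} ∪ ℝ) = [-100/9, 36/5]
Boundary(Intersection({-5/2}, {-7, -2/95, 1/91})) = EmptySet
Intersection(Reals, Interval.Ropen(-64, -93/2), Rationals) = Intersection(Interval.Ropen(-64, -93/2), Rationals)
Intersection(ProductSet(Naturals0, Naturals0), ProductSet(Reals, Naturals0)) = ProductSet(Naturals0, Naturals0)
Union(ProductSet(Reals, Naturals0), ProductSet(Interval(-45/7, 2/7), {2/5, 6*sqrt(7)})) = Union(ProductSet(Interval(-45/7, 2/7), {2/5, 6*sqrt(7)}), ProductSet(Reals, Naturals0))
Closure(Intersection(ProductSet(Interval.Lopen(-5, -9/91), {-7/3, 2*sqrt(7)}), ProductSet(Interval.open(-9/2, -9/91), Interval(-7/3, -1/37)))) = ProductSet(Interval(-9/2, -9/91), {-7/3})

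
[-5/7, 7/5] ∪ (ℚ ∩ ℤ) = ℤ ∪ [-5/7, 7/5]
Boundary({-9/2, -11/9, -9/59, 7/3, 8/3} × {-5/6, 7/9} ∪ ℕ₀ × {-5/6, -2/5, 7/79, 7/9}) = (ℕ₀ × {-5/6, -2/5, 7/79, 7/9}) ∪ ({-9/2, -11/9, -9/59, 7/3, 8/3} × {-5/6, 7/9})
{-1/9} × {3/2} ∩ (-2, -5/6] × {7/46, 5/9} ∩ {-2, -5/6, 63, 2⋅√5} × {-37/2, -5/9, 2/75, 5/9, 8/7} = ∅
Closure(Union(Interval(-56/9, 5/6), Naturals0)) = Union(Complement(Naturals0, Interval.open(-56/9, 5/6)), Interval(-56/9, 5/6), Naturals0)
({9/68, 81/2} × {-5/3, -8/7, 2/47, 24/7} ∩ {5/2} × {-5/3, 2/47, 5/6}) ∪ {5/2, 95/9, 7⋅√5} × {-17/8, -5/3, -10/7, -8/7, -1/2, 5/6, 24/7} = {5/2, 95/9, 7⋅√5} × {-17/8, -5/3, -10/7, -8/7, -1/2, 5/6, 24/7}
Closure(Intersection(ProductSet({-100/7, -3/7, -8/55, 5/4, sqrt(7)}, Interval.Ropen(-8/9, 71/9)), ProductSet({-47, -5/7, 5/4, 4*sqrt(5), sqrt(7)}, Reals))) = ProductSet({5/4, sqrt(7)}, Interval(-8/9, 71/9))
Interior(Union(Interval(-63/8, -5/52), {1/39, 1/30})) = Interval.open(-63/8, -5/52)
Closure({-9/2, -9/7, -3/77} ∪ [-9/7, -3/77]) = {-9/2} ∪ [-9/7, -3/77]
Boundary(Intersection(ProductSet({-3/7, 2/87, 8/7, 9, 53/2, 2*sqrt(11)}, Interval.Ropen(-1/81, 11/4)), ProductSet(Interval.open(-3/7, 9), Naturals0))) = ProductSet({2/87, 8/7, 2*sqrt(11)}, Range(0, 3, 1))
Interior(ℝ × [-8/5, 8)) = ℝ × (-8/5, 8)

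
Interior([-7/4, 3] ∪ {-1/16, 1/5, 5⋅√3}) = (-7/4, 3)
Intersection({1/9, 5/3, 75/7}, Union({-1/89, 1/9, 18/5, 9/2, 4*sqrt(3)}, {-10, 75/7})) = {1/9, 75/7}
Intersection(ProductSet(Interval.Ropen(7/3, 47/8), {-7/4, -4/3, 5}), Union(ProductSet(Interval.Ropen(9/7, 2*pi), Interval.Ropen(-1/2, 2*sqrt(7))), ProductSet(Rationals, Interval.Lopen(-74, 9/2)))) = Union(ProductSet(Intersection(Interval.Ropen(7/3, 47/8), Rationals), {-7/4, -4/3}), ProductSet(Interval.Ropen(7/3, 47/8), {5}))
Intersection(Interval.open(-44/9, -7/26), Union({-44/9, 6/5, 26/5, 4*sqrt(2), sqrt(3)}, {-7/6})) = {-7/6}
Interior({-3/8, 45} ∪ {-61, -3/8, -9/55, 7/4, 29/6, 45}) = ∅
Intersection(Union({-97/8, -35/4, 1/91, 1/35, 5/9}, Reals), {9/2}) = {9/2}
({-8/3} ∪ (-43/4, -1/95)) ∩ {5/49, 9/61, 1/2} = ∅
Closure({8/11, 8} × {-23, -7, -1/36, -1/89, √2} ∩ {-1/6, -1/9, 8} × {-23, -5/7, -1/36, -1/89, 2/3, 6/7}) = {8} × {-23, -1/36, -1/89}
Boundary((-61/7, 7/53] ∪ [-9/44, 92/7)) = {-61/7, 92/7}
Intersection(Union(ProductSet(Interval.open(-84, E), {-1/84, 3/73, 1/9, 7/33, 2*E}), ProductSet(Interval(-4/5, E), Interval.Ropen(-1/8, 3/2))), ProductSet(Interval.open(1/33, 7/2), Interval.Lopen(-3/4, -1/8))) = ProductSet(Interval.Lopen(1/33, E), {-1/8})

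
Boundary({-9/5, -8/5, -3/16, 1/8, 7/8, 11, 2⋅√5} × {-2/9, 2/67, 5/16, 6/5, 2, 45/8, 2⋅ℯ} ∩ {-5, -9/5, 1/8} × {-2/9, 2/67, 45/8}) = {-9/5, 1/8} × {-2/9, 2/67, 45/8}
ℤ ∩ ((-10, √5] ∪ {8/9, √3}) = {-9, -8, …, 2}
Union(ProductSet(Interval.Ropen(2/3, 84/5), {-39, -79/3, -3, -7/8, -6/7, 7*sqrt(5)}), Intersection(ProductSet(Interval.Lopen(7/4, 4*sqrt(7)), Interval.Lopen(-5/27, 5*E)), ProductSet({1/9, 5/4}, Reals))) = ProductSet(Interval.Ropen(2/3, 84/5), {-39, -79/3, -3, -7/8, -6/7, 7*sqrt(5)})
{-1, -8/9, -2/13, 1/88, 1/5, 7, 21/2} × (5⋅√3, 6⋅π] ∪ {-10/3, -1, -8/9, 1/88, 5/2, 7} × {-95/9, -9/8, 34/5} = ({-10/3, -1, -8/9, 1/88, 5/2, 7} × {-95/9, -9/8, 34/5}) ∪ ({-1, -8/9, -2/13, 1/88, 1/5, 7, 21/2} × (5⋅√3, 6⋅π])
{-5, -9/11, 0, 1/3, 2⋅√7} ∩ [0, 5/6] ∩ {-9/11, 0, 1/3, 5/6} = {0, 1/3}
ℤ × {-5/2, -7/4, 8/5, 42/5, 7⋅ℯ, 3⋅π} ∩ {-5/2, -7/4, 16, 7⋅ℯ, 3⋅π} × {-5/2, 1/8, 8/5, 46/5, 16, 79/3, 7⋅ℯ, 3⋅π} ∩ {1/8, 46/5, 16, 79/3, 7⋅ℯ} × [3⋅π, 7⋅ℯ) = {16} × {3⋅π}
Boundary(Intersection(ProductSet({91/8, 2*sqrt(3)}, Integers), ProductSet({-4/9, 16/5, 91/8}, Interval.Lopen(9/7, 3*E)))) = ProductSet({91/8}, Range(2, 9, 1))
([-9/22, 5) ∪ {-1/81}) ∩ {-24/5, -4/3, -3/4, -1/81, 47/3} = {-1/81}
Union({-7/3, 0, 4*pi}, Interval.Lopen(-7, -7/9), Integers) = Union({4*pi}, Integers, Interval(-7, -7/9))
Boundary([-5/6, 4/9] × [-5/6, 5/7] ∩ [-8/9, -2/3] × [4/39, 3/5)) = ({-5/6, -2/3} × [4/39, 3/5]) ∪ ([-5/6, -2/3] × {4/39, 3/5})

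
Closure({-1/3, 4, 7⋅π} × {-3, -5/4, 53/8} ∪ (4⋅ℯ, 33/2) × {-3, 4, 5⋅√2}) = ({-1/3, 4, 7⋅π} × {-3, -5/4, 53/8}) ∪ ([4⋅ℯ, 33/2] × {-3, 4, 5⋅√2})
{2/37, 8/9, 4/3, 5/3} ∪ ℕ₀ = ℕ₀ ∪ {2/37, 8/9, 4/3, 5/3}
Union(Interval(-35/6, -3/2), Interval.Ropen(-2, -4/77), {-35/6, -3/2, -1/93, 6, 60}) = Union({-1/93, 6, 60}, Interval.Ropen(-35/6, -4/77))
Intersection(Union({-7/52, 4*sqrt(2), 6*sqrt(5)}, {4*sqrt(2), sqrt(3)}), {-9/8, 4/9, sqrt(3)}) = {sqrt(3)}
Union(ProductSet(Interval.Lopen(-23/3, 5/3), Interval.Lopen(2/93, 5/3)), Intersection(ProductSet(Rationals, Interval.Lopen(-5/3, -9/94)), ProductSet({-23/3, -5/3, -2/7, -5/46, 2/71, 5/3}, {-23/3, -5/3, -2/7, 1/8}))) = Union(ProductSet({-23/3, -5/3, -2/7, -5/46, 2/71, 5/3}, {-2/7}), ProductSet(Interval.Lopen(-23/3, 5/3), Interval.Lopen(2/93, 5/3)))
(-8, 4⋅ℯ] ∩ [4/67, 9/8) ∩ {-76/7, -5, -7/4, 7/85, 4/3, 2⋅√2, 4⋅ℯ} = {7/85}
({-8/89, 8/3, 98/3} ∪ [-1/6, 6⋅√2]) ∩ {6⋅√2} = {6⋅√2}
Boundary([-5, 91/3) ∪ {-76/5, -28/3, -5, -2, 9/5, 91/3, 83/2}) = {-76/5, -28/3, -5, 91/3, 83/2}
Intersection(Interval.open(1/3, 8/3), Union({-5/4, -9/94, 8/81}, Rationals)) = Intersection(Interval.open(1/3, 8/3), Rationals)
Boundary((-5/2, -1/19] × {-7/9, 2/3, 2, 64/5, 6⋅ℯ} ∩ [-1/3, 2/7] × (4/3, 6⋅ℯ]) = [-1/3, -1/19] × {2, 64/5, 6⋅ℯ}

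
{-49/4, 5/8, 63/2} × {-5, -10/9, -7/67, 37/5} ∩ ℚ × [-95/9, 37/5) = {-49/4, 5/8, 63/2} × {-5, -10/9, -7/67}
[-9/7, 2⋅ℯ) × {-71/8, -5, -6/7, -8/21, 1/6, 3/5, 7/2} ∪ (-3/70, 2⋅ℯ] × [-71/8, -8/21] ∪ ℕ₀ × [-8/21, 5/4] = (ℕ₀ × [-8/21, 5/4]) ∪ ((-3/70, 2⋅ℯ] × [-71/8, -8/21]) ∪ ([-9/7, 2⋅ℯ) × {-71/8, -5, -6/7, -8/21, 1/6, 3/5, 7/2})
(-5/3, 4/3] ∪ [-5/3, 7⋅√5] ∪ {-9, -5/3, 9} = {-9} ∪ [-5/3, 7⋅√5]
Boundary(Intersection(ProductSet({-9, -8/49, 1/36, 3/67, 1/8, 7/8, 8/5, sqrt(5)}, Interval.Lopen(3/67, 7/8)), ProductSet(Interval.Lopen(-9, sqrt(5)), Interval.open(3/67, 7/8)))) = ProductSet({-8/49, 1/36, 3/67, 1/8, 7/8, 8/5, sqrt(5)}, Interval(3/67, 7/8))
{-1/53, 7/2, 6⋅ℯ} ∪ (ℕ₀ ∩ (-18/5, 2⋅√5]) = {-1/53, 7/2, 6⋅ℯ} ∪ {0, 1, …, 4}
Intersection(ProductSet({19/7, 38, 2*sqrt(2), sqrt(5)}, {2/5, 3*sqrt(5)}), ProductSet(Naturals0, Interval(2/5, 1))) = ProductSet({38}, {2/5})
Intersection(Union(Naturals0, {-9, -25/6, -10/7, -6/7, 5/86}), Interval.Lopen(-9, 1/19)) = Union({-25/6, -10/7, -6/7}, Range(0, 1, 1))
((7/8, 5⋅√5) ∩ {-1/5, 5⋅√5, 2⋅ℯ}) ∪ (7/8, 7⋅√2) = (7/8, 7⋅√2)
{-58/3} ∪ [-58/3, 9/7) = [-58/3, 9/7)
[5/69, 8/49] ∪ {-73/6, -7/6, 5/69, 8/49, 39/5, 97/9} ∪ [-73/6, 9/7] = [-73/6, 9/7] ∪ {39/5, 97/9}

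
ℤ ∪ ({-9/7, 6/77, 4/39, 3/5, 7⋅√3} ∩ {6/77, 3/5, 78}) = ℤ ∪ {6/77, 3/5}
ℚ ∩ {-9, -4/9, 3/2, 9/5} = {-9, -4/9, 3/2, 9/5}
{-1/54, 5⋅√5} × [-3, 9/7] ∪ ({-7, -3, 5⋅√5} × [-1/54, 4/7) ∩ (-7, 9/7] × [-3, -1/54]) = ({-3} × {-1/54}) ∪ ({-1/54, 5⋅√5} × [-3, 9/7])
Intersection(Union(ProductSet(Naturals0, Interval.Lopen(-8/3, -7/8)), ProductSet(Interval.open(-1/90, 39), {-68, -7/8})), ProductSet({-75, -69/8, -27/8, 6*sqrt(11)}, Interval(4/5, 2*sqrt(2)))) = EmptySet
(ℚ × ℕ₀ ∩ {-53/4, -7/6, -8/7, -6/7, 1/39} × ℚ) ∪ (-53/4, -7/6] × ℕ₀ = ([-53/4, -7/6] ∪ {-8/7, -6/7, 1/39}) × ℕ₀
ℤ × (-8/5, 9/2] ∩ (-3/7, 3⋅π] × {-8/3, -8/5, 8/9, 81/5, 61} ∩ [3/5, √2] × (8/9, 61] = ∅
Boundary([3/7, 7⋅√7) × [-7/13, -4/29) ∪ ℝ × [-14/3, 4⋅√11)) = ℝ × {-14/3, 4⋅√11}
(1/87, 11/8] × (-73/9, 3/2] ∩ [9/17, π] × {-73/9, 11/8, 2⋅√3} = [9/17, 11/8] × {11/8}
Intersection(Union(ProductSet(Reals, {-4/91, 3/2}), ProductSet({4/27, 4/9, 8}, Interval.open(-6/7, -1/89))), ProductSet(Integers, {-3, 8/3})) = EmptySet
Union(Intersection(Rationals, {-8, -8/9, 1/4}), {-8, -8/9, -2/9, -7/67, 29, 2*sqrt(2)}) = {-8, -8/9, -2/9, -7/67, 1/4, 29, 2*sqrt(2)}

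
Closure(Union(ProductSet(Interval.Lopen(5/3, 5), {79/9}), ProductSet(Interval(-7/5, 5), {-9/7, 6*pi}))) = Union(ProductSet(Interval(-7/5, 5), {-9/7, 6*pi}), ProductSet(Interval(5/3, 5), {79/9}))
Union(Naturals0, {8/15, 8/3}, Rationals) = Rationals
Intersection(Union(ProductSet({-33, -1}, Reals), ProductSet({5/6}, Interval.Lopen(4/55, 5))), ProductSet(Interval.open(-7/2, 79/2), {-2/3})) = ProductSet({-1}, {-2/3})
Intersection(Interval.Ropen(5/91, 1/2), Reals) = Interval.Ropen(5/91, 1/2)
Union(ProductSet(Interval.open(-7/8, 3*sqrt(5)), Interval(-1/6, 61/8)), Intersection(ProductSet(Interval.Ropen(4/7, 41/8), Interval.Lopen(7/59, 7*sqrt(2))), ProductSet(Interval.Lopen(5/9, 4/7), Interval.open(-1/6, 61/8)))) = ProductSet(Interval.open(-7/8, 3*sqrt(5)), Interval(-1/6, 61/8))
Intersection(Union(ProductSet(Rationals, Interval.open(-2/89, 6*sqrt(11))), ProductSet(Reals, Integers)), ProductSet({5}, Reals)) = ProductSet({5}, Union(Integers, Interval.open(-2/89, 6*sqrt(11))))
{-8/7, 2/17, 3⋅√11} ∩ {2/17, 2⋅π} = {2/17}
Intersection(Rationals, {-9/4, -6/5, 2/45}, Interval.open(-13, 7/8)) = {-9/4, -6/5, 2/45}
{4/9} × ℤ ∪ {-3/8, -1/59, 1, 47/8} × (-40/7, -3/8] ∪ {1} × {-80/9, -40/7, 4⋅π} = ({4/9} × ℤ) ∪ ({1} × {-80/9, -40/7, 4⋅π}) ∪ ({-3/8, -1/59, 1, 47/8} × (-40/7, -3/8])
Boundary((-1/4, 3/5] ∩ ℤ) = {0}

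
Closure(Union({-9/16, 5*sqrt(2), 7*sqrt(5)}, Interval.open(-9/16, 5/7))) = Union({5*sqrt(2), 7*sqrt(5)}, Interval(-9/16, 5/7))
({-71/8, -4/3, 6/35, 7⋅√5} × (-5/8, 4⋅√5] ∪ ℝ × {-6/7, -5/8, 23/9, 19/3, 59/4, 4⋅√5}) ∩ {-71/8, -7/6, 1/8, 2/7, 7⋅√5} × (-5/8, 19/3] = ({-71/8, 7⋅√5} × (-5/8, 19/3]) ∪ ({-71/8, -7/6, 1/8, 2/7, 7⋅√5} × {23/9, 19/3})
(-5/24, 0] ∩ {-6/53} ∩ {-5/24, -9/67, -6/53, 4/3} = {-6/53}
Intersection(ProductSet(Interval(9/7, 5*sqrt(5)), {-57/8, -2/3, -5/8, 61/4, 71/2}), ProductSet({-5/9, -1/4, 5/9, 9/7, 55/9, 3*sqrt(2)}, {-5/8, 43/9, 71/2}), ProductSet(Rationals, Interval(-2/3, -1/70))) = ProductSet({9/7, 55/9}, {-5/8})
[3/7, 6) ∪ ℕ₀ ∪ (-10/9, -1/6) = (-10/9, -1/6) ∪ ℕ₀ ∪ [3/7, 6]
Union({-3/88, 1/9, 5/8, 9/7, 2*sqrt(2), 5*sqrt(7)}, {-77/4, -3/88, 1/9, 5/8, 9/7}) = {-77/4, -3/88, 1/9, 5/8, 9/7, 2*sqrt(2), 5*sqrt(7)}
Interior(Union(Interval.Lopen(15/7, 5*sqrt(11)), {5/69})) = Interval.open(15/7, 5*sqrt(11))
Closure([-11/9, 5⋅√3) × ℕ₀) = [-11/9, 5⋅√3] × ℕ₀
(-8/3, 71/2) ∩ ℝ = (-8/3, 71/2)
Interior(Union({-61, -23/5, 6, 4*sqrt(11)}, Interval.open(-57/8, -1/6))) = Interval.open(-57/8, -1/6)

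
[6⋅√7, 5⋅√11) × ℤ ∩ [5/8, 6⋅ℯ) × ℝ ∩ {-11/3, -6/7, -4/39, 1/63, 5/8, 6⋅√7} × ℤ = {6⋅√7} × ℤ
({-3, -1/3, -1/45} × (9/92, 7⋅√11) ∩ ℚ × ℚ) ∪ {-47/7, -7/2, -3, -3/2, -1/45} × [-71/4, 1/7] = ({-47/7, -7/2, -3, -3/2, -1/45} × [-71/4, 1/7]) ∪ ({-3, -1/3, -1/45} × (ℚ ∩ (9/92, 7⋅√11)))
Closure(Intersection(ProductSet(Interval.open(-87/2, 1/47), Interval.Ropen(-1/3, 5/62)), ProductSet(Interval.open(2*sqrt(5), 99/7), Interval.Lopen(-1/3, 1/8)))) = EmptySet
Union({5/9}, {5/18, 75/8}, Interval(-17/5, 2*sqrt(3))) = Union({75/8}, Interval(-17/5, 2*sqrt(3)))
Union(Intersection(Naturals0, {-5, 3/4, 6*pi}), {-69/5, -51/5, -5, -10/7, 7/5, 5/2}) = {-69/5, -51/5, -5, -10/7, 7/5, 5/2}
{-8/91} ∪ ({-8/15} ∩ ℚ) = {-8/15, -8/91}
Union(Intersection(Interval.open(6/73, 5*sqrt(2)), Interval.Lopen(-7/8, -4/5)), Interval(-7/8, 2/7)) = Interval(-7/8, 2/7)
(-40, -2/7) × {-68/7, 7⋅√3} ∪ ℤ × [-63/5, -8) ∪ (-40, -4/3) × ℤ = (ℤ × [-63/5, -8)) ∪ ((-40, -4/3) × ℤ) ∪ ((-40, -2/7) × {-68/7, 7⋅√3})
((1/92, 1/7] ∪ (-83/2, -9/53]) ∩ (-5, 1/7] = (-5, -9/53] ∪ (1/92, 1/7]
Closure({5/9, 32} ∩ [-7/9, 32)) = {5/9}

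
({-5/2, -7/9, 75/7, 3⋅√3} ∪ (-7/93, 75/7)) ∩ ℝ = {-5/2, -7/9} ∪ (-7/93, 75/7]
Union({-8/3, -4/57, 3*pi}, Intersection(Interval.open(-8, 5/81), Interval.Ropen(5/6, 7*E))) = {-8/3, -4/57, 3*pi}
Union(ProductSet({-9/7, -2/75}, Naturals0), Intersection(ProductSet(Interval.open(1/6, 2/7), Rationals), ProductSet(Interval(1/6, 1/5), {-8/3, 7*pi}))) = Union(ProductSet({-9/7, -2/75}, Naturals0), ProductSet(Interval.Lopen(1/6, 1/5), {-8/3}))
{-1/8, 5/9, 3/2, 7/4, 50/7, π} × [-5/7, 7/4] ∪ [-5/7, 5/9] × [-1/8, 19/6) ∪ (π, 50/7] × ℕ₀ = ((π, 50/7] × ℕ₀) ∪ ([-5/7, 5/9] × [-1/8, 19/6)) ∪ ({-1/8, 5/9, 3/2, 7/4, 50/7, π} × [-5/7, 7/4])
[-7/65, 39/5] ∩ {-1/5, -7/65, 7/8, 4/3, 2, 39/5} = {-7/65, 7/8, 4/3, 2, 39/5}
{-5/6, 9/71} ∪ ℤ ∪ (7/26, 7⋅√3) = ℤ ∪ {-5/6, 9/71} ∪ (7/26, 7⋅√3)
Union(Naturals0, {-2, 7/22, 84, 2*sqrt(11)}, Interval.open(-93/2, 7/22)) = Union({2*sqrt(11)}, Interval.Lopen(-93/2, 7/22), Naturals0)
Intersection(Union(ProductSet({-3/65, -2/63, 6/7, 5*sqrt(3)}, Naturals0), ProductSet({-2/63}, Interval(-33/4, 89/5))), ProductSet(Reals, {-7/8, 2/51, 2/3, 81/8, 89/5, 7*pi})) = ProductSet({-2/63}, {-7/8, 2/51, 2/3, 81/8, 89/5})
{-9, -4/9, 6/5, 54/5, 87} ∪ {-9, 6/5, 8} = {-9, -4/9, 6/5, 8, 54/5, 87}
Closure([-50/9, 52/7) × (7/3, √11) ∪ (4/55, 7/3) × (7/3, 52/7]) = ([-50/9, 52/7] × {7/3}) ∪ ([4/55, 7/3] × {7/3, 52/7}) ∪ ({-50/9, 52/7} × [7/3, √11]) ∪ ((4/55, 7/3) × (7/3, 52/7]) ∪ ([-50/9, 52/7) × (7/3, √11)) ∪ ({4/55, 7/3} × ({7/3} ∪ [√11, 52/7])) ∪ (([-50/9, 4/55] ∪ [7/3, 52/7]) × {7/3, √11})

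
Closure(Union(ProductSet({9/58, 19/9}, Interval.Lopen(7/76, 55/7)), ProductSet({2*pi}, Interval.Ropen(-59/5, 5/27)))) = Union(ProductSet({2*pi}, Interval(-59/5, 5/27)), ProductSet({9/58, 19/9}, Interval(7/76, 55/7)))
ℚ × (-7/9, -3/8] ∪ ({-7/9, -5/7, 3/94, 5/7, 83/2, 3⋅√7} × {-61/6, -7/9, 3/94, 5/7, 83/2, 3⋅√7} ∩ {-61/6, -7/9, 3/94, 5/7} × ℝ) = (ℚ × (-7/9, -3/8]) ∪ ({-7/9, 3/94, 5/7} × {-61/6, -7/9, 3/94, 5/7, 83/2, 3⋅√7})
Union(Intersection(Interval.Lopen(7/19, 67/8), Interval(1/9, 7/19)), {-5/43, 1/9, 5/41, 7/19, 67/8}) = {-5/43, 1/9, 5/41, 7/19, 67/8}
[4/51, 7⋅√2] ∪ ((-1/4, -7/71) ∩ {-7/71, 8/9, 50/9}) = [4/51, 7⋅√2]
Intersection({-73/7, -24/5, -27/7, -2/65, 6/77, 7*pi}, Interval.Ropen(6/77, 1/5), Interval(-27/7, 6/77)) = {6/77}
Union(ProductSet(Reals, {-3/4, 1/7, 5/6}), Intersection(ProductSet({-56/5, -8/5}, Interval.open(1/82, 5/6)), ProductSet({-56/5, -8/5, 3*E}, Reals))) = Union(ProductSet({-56/5, -8/5}, Interval.open(1/82, 5/6)), ProductSet(Reals, {-3/4, 1/7, 5/6}))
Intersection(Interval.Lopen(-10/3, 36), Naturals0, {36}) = {36}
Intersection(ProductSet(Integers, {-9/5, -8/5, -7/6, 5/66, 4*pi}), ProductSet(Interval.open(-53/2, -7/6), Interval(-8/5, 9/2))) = ProductSet(Range(-26, -1, 1), {-8/5, -7/6, 5/66})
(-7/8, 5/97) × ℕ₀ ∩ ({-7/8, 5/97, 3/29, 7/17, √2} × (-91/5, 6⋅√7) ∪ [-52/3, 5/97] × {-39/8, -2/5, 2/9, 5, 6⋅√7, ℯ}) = (-7/8, 5/97) × {5}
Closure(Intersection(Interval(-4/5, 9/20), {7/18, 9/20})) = {7/18, 9/20}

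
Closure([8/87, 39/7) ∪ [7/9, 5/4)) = [8/87, 39/7]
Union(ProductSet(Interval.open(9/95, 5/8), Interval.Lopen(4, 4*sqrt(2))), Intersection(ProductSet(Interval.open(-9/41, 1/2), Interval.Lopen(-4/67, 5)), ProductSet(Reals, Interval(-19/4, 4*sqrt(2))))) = Union(ProductSet(Interval.open(-9/41, 1/2), Interval.Lopen(-4/67, 5)), ProductSet(Interval.open(9/95, 5/8), Interval.Lopen(4, 4*sqrt(2))))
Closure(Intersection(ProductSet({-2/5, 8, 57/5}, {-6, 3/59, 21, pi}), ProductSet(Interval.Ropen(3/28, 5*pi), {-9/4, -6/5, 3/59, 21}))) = ProductSet({8, 57/5}, {3/59, 21})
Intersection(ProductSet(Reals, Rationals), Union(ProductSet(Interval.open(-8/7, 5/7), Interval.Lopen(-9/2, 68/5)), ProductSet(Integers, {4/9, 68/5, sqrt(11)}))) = Union(ProductSet(Integers, {4/9, 68/5}), ProductSet(Interval.open(-8/7, 5/7), Intersection(Interval.Lopen(-9/2, 68/5), Rationals)))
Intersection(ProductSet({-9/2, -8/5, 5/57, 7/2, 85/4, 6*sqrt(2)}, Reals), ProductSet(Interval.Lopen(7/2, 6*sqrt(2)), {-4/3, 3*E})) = ProductSet({6*sqrt(2)}, {-4/3, 3*E})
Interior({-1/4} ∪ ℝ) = ℝ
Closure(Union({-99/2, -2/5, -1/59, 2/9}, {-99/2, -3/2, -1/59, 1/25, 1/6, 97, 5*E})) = {-99/2, -3/2, -2/5, -1/59, 1/25, 1/6, 2/9, 97, 5*E}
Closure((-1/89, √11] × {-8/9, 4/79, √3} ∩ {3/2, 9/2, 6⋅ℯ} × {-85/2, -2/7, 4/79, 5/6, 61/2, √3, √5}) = {3/2} × {4/79, √3}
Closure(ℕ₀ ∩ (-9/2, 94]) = {0, 1, …, 94}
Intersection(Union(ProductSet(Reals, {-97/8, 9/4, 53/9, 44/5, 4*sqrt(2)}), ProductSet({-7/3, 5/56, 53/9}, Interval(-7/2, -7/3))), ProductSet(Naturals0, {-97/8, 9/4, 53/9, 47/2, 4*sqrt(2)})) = ProductSet(Naturals0, {-97/8, 9/4, 53/9, 4*sqrt(2)})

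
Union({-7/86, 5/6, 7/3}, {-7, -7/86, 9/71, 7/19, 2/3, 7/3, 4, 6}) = {-7, -7/86, 9/71, 7/19, 2/3, 5/6, 7/3, 4, 6}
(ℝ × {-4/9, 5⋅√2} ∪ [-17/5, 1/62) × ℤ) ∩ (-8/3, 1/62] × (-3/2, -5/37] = ((-8/3, 1/62] × {-4/9}) ∪ ((-8/3, 1/62) × {-1})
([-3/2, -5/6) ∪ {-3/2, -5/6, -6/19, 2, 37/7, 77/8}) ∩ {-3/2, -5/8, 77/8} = {-3/2, 77/8}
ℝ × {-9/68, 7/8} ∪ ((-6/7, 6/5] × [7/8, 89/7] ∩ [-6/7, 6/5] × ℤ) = (ℝ × {-9/68, 7/8}) ∪ ((-6/7, 6/5] × {1, 2, …, 12})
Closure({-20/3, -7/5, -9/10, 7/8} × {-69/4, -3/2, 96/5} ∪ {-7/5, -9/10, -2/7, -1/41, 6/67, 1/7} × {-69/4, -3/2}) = ({-20/3, -7/5, -9/10, 7/8} × {-69/4, -3/2, 96/5}) ∪ ({-7/5, -9/10, -2/7, -1/41, 6/67, 1/7} × {-69/4, -3/2})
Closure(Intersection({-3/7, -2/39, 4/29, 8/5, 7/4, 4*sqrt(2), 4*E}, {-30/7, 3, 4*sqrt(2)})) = {4*sqrt(2)}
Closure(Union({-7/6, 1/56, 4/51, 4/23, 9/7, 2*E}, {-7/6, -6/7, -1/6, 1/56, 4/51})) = {-7/6, -6/7, -1/6, 1/56, 4/51, 4/23, 9/7, 2*E}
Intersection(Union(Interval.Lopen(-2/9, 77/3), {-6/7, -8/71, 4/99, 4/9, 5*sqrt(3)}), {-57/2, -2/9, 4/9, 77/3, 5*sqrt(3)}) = {4/9, 77/3, 5*sqrt(3)}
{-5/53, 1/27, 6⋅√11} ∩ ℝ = {-5/53, 1/27, 6⋅√11}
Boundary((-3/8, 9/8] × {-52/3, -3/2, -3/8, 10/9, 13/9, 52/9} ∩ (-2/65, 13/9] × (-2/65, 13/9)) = [-2/65, 9/8] × {10/9}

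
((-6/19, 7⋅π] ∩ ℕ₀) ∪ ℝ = ℝ ∪ {0, 1, …, 21}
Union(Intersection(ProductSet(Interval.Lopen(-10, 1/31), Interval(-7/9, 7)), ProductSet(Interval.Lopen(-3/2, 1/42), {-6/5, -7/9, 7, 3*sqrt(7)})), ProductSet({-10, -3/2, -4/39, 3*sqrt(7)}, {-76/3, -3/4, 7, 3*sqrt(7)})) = Union(ProductSet({-10, -3/2, -4/39, 3*sqrt(7)}, {-76/3, -3/4, 7, 3*sqrt(7)}), ProductSet(Interval.Lopen(-3/2, 1/42), {-7/9, 7}))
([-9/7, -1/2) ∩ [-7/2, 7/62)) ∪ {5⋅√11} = [-9/7, -1/2) ∪ {5⋅√11}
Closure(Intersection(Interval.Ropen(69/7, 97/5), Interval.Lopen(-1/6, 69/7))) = {69/7}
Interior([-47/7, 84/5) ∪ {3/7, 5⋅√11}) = (-47/7, 84/5)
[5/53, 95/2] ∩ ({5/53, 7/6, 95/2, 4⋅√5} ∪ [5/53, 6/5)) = [5/53, 6/5) ∪ {95/2, 4⋅√5}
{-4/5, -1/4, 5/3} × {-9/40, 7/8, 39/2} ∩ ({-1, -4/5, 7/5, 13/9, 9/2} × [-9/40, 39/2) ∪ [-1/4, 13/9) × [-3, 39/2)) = {-4/5, -1/4} × {-9/40, 7/8}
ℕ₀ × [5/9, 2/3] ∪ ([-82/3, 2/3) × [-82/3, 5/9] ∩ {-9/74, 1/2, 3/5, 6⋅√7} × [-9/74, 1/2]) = (ℕ₀ × [5/9, 2/3]) ∪ ({-9/74, 1/2, 3/5} × [-9/74, 1/2])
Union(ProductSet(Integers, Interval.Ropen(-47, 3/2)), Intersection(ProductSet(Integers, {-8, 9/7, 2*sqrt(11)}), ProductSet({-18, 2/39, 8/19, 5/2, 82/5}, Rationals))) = ProductSet(Integers, Interval.Ropen(-47, 3/2))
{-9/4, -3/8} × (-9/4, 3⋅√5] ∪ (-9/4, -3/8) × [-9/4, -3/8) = ((-9/4, -3/8) × [-9/4, -3/8)) ∪ ({-9/4, -3/8} × (-9/4, 3⋅√5])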